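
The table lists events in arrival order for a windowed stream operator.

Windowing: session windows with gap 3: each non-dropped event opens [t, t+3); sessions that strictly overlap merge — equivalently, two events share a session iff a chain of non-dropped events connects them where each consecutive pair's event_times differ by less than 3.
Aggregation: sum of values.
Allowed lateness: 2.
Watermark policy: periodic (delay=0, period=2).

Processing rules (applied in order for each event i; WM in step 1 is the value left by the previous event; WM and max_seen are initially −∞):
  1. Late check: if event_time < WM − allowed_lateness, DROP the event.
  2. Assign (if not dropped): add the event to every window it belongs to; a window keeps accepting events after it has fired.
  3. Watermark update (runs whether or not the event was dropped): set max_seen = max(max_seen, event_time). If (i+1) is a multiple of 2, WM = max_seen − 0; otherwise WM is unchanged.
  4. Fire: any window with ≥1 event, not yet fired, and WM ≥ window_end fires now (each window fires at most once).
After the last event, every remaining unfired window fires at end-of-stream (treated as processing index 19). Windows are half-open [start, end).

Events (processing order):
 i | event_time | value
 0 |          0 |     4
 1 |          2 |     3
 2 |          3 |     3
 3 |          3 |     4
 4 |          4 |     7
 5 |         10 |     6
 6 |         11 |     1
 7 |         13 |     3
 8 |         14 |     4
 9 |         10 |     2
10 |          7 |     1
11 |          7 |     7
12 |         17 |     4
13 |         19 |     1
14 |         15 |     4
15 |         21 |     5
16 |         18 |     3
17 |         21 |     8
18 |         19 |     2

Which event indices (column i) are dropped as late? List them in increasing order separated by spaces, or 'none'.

9 10 11 14 16

i=0 t=0 v=4: → [0,3); WM=−∞
i=1 t=2 v=3: → [0,5); WM=2
i=2 t=3 v=3: → [0,6); WM=2
i=3 t=3 v=4: → [0,6); WM=3
i=4 t=4 v=7: → [0,7); WM=3
i=5 t=10 v=6: → [10,13); WM=10
i=6 t=11 v=1: → [10,14); WM=10
i=7 t=13 v=3: → [10,16); WM=13
i=8 t=14 v=4: → [10,17); WM=13
i=9 t=10 v=2: DROP (t<13-2); WM=14
i=10 t=7 v=1: DROP (t<14-2); WM=14
i=11 t=7 v=7: DROP (t<14-2); WM=14
i=12 t=17 v=4: → [17,20); WM=14
i=13 t=19 v=1: → [17,22); WM=19
i=14 t=15 v=4: DROP (t<19-2); WM=19
i=15 t=21 v=5: → [17,24); WM=21
i=16 t=18 v=3: DROP (t<21-2); WM=21
i=17 t=21 v=8: → [17,24); WM=21
i=18 t=19 v=2: → [17,24); WM=21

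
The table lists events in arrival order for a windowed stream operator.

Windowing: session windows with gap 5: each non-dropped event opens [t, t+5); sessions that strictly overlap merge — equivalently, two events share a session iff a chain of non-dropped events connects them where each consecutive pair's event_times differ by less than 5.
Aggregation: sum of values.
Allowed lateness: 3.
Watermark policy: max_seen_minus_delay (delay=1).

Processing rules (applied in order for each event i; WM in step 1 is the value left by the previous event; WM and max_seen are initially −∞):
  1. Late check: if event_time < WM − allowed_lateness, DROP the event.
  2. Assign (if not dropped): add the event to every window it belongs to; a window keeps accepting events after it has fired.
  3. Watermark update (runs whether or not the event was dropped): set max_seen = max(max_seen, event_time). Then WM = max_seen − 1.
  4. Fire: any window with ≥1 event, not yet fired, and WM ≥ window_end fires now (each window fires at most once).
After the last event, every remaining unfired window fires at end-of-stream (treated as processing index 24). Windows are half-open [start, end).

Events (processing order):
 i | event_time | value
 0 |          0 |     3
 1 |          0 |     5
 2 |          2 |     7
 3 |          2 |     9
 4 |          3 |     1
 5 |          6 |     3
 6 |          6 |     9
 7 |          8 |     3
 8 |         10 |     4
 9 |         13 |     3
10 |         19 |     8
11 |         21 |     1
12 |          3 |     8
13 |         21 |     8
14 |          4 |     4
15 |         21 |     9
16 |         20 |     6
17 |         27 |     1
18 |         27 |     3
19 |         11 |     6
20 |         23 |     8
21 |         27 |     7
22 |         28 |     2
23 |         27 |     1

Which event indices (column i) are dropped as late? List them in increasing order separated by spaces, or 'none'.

i=0 t=0 v=3: → [0,5); WM=-1
i=1 t=0 v=5: → [0,5); WM=-1
i=2 t=2 v=7: → [0,7); WM=1
i=3 t=2 v=9: → [0,7); WM=1
i=4 t=3 v=1: → [0,8); WM=2
i=5 t=6 v=3: → [0,11); WM=5
i=6 t=6 v=9: → [0,11); WM=5
i=7 t=8 v=3: → [0,13); WM=7
i=8 t=10 v=4: → [0,15); WM=9
i=9 t=13 v=3: → [0,18); WM=12
i=10 t=19 v=8: → [19,24); WM=18
i=11 t=21 v=1: → [19,26); WM=20
i=12 t=3 v=8: DROP (t<20-3); WM=20
i=13 t=21 v=8: → [19,26); WM=20
i=14 t=4 v=4: DROP (t<20-3); WM=20
i=15 t=21 v=9: → [19,26); WM=20
i=16 t=20 v=6: → [19,26); WM=20
i=17 t=27 v=1: → [27,32); WM=26
i=18 t=27 v=3: → [27,32); WM=26
i=19 t=11 v=6: DROP (t<26-3); WM=26
i=20 t=23 v=8: → [19,32); WM=26
i=21 t=27 v=7: → [19,32); WM=26
i=22 t=28 v=2: → [19,33); WM=27
i=23 t=27 v=1: → [19,33); WM=27

12 14 19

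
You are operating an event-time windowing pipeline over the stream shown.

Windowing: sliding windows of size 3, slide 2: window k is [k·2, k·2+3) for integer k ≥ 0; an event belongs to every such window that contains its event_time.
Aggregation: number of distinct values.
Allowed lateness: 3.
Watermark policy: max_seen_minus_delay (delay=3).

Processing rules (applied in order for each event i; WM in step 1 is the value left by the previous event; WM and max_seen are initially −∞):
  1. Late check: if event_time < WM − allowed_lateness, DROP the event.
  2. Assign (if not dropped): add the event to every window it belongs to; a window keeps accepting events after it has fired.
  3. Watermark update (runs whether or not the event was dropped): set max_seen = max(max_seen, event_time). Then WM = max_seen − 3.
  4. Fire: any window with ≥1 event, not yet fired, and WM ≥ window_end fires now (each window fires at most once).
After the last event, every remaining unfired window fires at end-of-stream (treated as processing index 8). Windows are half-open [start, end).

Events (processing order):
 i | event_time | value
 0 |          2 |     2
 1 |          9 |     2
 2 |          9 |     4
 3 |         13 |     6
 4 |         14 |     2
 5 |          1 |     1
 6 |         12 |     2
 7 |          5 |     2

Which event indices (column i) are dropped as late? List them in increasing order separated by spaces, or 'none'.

5 7

i=0 t=2 v=2: → [2,5),[0,3); WM=-1
i=1 t=9 v=2: → [8,11); WM=6; [0,3) fires=1 [2,5) fires=1
i=2 t=9 v=4: → [8,11); WM=6
i=3 t=13 v=6: → [12,15); WM=10
i=4 t=14 v=2: → [14,17),[12,15); WM=11; [8,11) fires=2
i=5 t=1 v=1: DROP (t<11-3); WM=11
i=6 t=12 v=2: → [12,15),[10,13); WM=11
i=7 t=5 v=2: DROP (t<11-3); WM=11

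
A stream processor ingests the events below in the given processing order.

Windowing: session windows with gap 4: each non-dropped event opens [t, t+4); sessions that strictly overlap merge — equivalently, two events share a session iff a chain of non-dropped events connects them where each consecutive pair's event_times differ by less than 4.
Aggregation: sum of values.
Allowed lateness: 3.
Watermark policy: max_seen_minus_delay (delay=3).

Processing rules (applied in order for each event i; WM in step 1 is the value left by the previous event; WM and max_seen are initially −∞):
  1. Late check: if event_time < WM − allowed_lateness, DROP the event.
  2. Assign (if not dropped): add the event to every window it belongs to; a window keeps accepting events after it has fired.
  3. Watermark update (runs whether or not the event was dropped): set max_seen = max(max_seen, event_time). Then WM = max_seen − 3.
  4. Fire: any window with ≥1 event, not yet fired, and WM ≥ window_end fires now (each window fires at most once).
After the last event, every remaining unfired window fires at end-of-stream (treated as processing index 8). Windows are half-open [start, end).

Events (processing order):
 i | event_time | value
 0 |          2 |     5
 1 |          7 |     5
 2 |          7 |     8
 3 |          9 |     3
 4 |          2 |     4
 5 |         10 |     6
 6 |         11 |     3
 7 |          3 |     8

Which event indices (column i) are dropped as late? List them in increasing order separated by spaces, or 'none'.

4 7

i=0 t=2 v=5: → [2,6); WM=-1
i=1 t=7 v=5: → [7,11); WM=4
i=2 t=7 v=8: → [7,11); WM=4
i=3 t=9 v=3: → [7,13); WM=6
i=4 t=2 v=4: DROP (t<6-3); WM=6
i=5 t=10 v=6: → [7,14); WM=7
i=6 t=11 v=3: → [7,15); WM=8
i=7 t=3 v=8: DROP (t<8-3); WM=8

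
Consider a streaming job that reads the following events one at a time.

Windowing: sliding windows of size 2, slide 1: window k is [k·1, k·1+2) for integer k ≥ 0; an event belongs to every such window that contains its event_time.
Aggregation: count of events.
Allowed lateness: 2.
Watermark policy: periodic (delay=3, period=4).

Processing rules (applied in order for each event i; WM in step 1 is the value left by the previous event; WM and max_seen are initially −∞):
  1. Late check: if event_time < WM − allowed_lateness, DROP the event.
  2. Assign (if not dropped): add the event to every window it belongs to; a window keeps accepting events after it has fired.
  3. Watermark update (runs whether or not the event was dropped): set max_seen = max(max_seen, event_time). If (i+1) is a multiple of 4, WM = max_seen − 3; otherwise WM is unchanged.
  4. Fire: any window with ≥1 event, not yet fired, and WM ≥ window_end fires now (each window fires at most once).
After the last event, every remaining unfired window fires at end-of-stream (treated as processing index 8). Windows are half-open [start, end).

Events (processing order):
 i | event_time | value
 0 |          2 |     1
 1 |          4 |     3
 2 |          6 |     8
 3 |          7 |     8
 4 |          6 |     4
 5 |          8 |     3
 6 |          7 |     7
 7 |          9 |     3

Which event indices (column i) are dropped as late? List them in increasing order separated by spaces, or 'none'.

none

i=0 t=2 v=1: → [2,4),[1,3); WM=−∞
i=1 t=4 v=3: → [4,6),[3,5); WM=−∞
i=2 t=6 v=8: → [6,8),[5,7); WM=−∞
i=3 t=7 v=8: → [7,9),[6,8); WM=4; [1,3) fires=1 [2,4) fires=1
i=4 t=6 v=4: → [6,8),[5,7); WM=4
i=5 t=8 v=3: → [8,10),[7,9); WM=4
i=6 t=7 v=7: → [7,9),[6,8); WM=4
i=7 t=9 v=3: → [9,11),[8,10); WM=6; [3,5) fires=1 [4,6) fires=1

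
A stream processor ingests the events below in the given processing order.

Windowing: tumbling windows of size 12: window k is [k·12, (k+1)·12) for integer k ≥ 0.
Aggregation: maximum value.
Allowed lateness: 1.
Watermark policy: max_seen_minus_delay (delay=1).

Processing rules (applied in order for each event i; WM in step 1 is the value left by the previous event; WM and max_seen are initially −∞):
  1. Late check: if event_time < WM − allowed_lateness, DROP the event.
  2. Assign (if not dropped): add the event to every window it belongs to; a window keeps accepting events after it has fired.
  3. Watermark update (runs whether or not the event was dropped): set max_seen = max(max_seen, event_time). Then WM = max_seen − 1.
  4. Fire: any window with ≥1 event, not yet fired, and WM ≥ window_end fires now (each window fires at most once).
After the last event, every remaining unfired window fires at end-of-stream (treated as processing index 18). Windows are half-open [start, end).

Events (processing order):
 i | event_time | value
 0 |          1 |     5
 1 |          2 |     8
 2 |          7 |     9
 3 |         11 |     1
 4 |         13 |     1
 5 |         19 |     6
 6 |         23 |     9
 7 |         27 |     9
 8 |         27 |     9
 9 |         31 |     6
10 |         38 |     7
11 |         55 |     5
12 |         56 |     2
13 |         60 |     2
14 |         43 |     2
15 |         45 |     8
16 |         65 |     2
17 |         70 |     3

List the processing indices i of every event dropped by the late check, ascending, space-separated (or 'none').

14 15

i=0 t=1 v=5: → [0,12); WM=0
i=1 t=2 v=8: → [0,12); WM=1
i=2 t=7 v=9: → [0,12); WM=6
i=3 t=11 v=1: → [0,12); WM=10
i=4 t=13 v=1: → [12,24); WM=12; [0,12) fires=9
i=5 t=19 v=6: → [12,24); WM=18
i=6 t=23 v=9: → [12,24); WM=22
i=7 t=27 v=9: → [24,36); WM=26; [12,24) fires=9
i=8 t=27 v=9: → [24,36); WM=26
i=9 t=31 v=6: → [24,36); WM=30
i=10 t=38 v=7: → [36,48); WM=37; [24,36) fires=9
i=11 t=55 v=5: → [48,60); WM=54; [36,48) fires=7
i=12 t=56 v=2: → [48,60); WM=55
i=13 t=60 v=2: → [60,72); WM=59
i=14 t=43 v=2: DROP (t<59-1); WM=59
i=15 t=45 v=8: DROP (t<59-1); WM=59
i=16 t=65 v=2: → [60,72); WM=64; [48,60) fires=5
i=17 t=70 v=3: → [60,72); WM=69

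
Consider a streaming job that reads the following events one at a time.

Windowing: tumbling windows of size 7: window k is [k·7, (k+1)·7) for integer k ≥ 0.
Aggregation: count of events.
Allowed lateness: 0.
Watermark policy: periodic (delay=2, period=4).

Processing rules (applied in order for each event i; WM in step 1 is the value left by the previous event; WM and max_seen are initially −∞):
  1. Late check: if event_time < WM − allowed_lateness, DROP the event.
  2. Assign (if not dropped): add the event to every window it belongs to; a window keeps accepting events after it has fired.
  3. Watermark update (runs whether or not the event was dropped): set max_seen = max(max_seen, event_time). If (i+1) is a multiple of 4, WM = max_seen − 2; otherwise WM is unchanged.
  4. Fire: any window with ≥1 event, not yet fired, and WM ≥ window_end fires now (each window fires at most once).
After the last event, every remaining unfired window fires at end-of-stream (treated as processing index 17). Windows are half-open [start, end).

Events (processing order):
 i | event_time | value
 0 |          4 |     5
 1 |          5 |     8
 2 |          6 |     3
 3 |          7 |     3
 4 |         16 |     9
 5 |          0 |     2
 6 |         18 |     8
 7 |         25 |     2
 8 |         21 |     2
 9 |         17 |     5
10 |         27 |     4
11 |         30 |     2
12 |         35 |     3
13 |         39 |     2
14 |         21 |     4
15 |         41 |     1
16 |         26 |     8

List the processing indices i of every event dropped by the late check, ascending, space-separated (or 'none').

5 8 9 14 16

i=0 t=4 v=5: → [0,7); WM=−∞
i=1 t=5 v=8: → [0,7); WM=−∞
i=2 t=6 v=3: → [0,7); WM=−∞
i=3 t=7 v=3: → [7,14); WM=5
i=4 t=16 v=9: → [14,21); WM=5
i=5 t=0 v=2: DROP (t<5-0); WM=5
i=6 t=18 v=8: → [14,21); WM=5
i=7 t=25 v=2: → [21,28); WM=23; [0,7) fires=3 [7,14) fires=1 [14,21) fires=2
i=8 t=21 v=2: DROP (t<23-0); WM=23
i=9 t=17 v=5: DROP (t<23-0); WM=23
i=10 t=27 v=4: → [21,28); WM=23
i=11 t=30 v=2: → [28,35); WM=28; [21,28) fires=2
i=12 t=35 v=3: → [35,42); WM=28
i=13 t=39 v=2: → [35,42); WM=28
i=14 t=21 v=4: DROP (t<28-0); WM=28
i=15 t=41 v=1: → [35,42); WM=39; [28,35) fires=1
i=16 t=26 v=8: DROP (t<39-0); WM=39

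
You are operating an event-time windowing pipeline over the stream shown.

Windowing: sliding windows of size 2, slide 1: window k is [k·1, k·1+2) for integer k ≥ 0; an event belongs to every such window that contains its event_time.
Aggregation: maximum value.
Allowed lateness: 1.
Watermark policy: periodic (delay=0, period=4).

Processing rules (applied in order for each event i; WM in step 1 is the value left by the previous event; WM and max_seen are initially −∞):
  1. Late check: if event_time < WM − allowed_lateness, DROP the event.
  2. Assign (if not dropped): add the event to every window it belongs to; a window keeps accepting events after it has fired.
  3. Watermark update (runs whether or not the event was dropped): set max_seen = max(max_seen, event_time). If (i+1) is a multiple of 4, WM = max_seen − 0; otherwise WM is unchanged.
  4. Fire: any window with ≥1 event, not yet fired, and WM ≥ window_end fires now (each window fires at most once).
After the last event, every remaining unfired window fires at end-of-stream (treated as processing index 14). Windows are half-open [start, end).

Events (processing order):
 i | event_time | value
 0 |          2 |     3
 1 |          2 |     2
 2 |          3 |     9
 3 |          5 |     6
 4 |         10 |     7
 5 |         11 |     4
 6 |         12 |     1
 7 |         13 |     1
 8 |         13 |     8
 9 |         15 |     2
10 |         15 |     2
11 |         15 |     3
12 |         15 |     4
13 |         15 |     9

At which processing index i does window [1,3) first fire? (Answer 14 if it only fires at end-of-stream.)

3

i=0 t=2 v=3: → [2,4),[1,3); WM=−∞
i=1 t=2 v=2: → [2,4),[1,3); WM=−∞
i=2 t=3 v=9: → [3,5),[2,4); WM=−∞
i=3 t=5 v=6: → [5,7),[4,6); WM=5; [1,3) fires=3 [2,4) fires=9 [3,5) fires=9
i=4 t=10 v=7: → [10,12),[9,11); WM=5
i=5 t=11 v=4: → [11,13),[10,12); WM=5
i=6 t=12 v=1: → [12,14),[11,13); WM=5
i=7 t=13 v=1: → [13,15),[12,14); WM=13; [4,6) fires=6 [5,7) fires=6 [9,11) fires=7 [10,12) fires=7 [11,13) fires=4
i=8 t=13 v=8: → [13,15),[12,14); WM=13
i=9 t=15 v=2: → [15,17),[14,16); WM=13
i=10 t=15 v=2: → [15,17),[14,16); WM=13
i=11 t=15 v=3: → [15,17),[14,16); WM=15; [12,14) fires=8 [13,15) fires=8
i=12 t=15 v=4: → [15,17),[14,16); WM=15
i=13 t=15 v=9: → [15,17),[14,16); WM=15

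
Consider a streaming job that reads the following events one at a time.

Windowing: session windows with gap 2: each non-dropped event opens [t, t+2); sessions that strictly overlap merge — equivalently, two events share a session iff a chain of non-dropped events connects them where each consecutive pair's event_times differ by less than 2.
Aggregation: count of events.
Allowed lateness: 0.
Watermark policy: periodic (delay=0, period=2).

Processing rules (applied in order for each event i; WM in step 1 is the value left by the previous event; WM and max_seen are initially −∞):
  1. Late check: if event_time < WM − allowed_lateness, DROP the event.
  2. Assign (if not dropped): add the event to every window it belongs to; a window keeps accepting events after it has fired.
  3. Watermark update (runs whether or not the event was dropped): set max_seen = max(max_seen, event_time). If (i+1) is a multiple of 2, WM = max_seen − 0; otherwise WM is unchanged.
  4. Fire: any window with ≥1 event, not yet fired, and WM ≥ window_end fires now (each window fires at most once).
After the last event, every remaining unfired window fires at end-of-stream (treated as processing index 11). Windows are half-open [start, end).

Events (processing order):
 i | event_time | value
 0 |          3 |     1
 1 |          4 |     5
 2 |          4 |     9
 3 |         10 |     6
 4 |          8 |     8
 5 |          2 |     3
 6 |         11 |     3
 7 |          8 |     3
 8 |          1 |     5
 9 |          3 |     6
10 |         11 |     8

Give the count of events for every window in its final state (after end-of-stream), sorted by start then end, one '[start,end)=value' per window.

i=0 t=3 v=1: → [3,5); WM=−∞
i=1 t=4 v=5: → [3,6); WM=4
i=2 t=4 v=9: → [3,6); WM=4
i=3 t=10 v=6: → [10,12); WM=10
i=4 t=8 v=8: DROP (t<10-0); WM=10
i=5 t=2 v=3: DROP (t<10-0); WM=10
i=6 t=11 v=3: → [10,13); WM=10
i=7 t=8 v=3: DROP (t<10-0); WM=11
i=8 t=1 v=5: DROP (t<11-0); WM=11
i=9 t=3 v=6: DROP (t<11-0); WM=11
i=10 t=11 v=8: → [10,13); WM=11

[3,6)=3 [10,13)=3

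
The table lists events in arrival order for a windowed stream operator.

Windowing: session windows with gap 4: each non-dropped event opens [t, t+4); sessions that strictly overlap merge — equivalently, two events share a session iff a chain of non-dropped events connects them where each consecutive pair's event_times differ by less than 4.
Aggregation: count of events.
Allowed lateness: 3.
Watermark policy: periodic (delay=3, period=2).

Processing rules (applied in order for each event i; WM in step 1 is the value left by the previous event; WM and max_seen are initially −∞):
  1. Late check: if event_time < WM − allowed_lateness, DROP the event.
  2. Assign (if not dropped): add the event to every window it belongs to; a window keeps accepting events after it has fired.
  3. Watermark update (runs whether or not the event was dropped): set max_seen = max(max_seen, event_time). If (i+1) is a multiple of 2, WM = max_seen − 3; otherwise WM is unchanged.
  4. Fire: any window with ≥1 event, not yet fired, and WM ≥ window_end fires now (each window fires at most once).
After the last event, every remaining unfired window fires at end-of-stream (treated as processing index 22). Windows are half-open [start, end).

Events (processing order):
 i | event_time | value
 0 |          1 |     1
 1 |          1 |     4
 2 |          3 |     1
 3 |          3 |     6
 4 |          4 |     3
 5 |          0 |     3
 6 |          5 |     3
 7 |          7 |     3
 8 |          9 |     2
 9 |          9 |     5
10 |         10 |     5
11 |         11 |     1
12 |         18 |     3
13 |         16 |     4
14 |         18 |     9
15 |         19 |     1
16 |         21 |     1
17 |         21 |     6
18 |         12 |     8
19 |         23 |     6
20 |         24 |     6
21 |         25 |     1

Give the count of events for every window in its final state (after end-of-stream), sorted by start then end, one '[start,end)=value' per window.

i=0 t=1 v=1: → [1,5); WM=−∞
i=1 t=1 v=4: → [1,5); WM=-2
i=2 t=3 v=1: → [1,7); WM=-2
i=3 t=3 v=6: → [1,7); WM=0
i=4 t=4 v=3: → [1,8); WM=0
i=5 t=0 v=3: → [0,8); WM=1
i=6 t=5 v=3: → [0,9); WM=1
i=7 t=7 v=3: → [0,11); WM=4
i=8 t=9 v=2: → [0,13); WM=4
i=9 t=9 v=5: → [0,13); WM=6
i=10 t=10 v=5: → [0,14); WM=6
i=11 t=11 v=1: → [0,15); WM=8
i=12 t=18 v=3: → [18,22); WM=8
i=13 t=16 v=4: → [16,22); WM=15
i=14 t=18 v=9: → [16,22); WM=15
i=15 t=19 v=1: → [16,23); WM=16
i=16 t=21 v=1: → [16,25); WM=16
i=17 t=21 v=6: → [16,25); WM=18
i=18 t=12 v=8: DROP (t<18-3); WM=18
i=19 t=23 v=6: → [16,27); WM=20
i=20 t=24 v=6: → [16,28); WM=20
i=21 t=25 v=1: → [16,29); WM=22

[0,15)=12 [16,29)=9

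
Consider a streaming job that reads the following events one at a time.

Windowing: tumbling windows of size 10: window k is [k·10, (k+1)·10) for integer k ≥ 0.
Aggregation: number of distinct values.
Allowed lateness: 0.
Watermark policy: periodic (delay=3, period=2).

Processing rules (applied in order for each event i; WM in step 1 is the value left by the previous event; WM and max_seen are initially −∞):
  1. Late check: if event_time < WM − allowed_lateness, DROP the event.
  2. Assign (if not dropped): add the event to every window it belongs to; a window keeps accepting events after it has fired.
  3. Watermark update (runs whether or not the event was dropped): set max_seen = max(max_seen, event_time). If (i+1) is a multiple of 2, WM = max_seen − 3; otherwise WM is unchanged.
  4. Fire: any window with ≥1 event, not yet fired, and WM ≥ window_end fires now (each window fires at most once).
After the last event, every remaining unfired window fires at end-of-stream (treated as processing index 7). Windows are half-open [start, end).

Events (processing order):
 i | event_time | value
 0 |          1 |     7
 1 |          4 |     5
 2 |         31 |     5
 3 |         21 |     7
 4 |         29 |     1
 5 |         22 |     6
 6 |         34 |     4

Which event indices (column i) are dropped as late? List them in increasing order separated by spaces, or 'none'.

i=0 t=1 v=7: → [0,10); WM=−∞
i=1 t=4 v=5: → [0,10); WM=1
i=2 t=31 v=5: → [30,40); WM=1
i=3 t=21 v=7: → [20,30); WM=28; [0,10) fires=2
i=4 t=29 v=1: → [20,30); WM=28
i=5 t=22 v=6: DROP (t<28-0); WM=28
i=6 t=34 v=4: → [30,40); WM=28

5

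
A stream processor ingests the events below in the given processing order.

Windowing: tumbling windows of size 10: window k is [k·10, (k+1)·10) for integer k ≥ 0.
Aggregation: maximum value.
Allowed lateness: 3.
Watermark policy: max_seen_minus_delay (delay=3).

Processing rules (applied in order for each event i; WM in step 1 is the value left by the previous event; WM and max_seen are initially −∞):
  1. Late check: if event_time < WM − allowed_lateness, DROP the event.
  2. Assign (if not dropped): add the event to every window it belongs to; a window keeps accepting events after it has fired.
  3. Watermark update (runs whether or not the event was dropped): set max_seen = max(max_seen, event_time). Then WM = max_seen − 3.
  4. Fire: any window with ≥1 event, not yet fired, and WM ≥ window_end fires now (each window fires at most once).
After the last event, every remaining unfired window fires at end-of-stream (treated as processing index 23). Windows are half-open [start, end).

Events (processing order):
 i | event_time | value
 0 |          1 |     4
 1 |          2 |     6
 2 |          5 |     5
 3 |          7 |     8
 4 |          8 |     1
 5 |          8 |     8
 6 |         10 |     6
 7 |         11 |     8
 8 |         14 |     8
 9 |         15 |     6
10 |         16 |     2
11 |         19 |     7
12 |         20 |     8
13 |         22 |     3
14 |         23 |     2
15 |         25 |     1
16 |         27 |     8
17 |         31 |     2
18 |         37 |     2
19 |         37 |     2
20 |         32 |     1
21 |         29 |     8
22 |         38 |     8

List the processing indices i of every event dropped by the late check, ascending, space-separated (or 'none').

21

i=0 t=1 v=4: → [0,10); WM=-2
i=1 t=2 v=6: → [0,10); WM=-1
i=2 t=5 v=5: → [0,10); WM=2
i=3 t=7 v=8: → [0,10); WM=4
i=4 t=8 v=1: → [0,10); WM=5
i=5 t=8 v=8: → [0,10); WM=5
i=6 t=10 v=6: → [10,20); WM=7
i=7 t=11 v=8: → [10,20); WM=8
i=8 t=14 v=8: → [10,20); WM=11; [0,10) fires=8
i=9 t=15 v=6: → [10,20); WM=12
i=10 t=16 v=2: → [10,20); WM=13
i=11 t=19 v=7: → [10,20); WM=16
i=12 t=20 v=8: → [20,30); WM=17
i=13 t=22 v=3: → [20,30); WM=19
i=14 t=23 v=2: → [20,30); WM=20; [10,20) fires=8
i=15 t=25 v=1: → [20,30); WM=22
i=16 t=27 v=8: → [20,30); WM=24
i=17 t=31 v=2: → [30,40); WM=28
i=18 t=37 v=2: → [30,40); WM=34; [20,30) fires=8
i=19 t=37 v=2: → [30,40); WM=34
i=20 t=32 v=1: → [30,40); WM=34
i=21 t=29 v=8: DROP (t<34-3); WM=34
i=22 t=38 v=8: → [30,40); WM=35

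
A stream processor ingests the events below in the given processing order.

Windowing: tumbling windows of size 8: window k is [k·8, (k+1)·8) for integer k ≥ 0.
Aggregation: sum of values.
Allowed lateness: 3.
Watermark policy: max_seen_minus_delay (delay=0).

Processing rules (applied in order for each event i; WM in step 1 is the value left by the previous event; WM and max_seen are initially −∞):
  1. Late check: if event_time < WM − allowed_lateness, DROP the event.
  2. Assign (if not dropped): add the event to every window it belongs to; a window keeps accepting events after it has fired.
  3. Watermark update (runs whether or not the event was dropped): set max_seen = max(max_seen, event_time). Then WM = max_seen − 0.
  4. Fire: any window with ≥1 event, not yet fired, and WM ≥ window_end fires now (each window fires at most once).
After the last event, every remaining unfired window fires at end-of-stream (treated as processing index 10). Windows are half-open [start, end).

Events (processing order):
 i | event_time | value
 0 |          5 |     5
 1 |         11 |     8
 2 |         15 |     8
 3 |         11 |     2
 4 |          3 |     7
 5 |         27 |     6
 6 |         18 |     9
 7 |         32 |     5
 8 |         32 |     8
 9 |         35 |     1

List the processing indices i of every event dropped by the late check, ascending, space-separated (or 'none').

3 4 6

i=0 t=5 v=5: → [0,8); WM=5
i=1 t=11 v=8: → [8,16); WM=11; [0,8) fires=5
i=2 t=15 v=8: → [8,16); WM=15
i=3 t=11 v=2: DROP (t<15-3); WM=15
i=4 t=3 v=7: DROP (t<15-3); WM=15
i=5 t=27 v=6: → [24,32); WM=27; [8,16) fires=16
i=6 t=18 v=9: DROP (t<27-3); WM=27
i=7 t=32 v=5: → [32,40); WM=32; [24,32) fires=6
i=8 t=32 v=8: → [32,40); WM=32
i=9 t=35 v=1: → [32,40); WM=35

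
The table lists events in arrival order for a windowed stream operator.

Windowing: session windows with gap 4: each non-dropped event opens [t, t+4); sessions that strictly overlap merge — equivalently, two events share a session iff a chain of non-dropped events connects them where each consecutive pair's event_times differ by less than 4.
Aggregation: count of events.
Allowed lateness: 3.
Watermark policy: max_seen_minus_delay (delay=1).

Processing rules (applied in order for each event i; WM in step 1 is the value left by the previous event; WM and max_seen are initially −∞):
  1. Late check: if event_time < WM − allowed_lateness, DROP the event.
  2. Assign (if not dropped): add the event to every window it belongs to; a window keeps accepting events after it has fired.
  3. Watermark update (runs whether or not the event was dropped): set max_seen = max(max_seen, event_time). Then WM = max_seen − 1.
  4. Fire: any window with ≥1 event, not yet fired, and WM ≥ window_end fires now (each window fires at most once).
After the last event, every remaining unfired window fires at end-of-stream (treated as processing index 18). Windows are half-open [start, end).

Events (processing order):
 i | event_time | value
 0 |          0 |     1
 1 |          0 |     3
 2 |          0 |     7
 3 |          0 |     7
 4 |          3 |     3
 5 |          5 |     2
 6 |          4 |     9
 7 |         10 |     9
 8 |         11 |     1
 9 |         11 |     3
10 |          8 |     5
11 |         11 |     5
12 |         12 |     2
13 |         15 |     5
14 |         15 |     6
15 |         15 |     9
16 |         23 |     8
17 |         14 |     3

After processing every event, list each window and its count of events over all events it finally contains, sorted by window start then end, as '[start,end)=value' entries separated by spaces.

[0,19)=16 [23,27)=1

i=0 t=0 v=1: → [0,4); WM=-1
i=1 t=0 v=3: → [0,4); WM=-1
i=2 t=0 v=7: → [0,4); WM=-1
i=3 t=0 v=7: → [0,4); WM=-1
i=4 t=3 v=3: → [0,7); WM=2
i=5 t=5 v=2: → [0,9); WM=4
i=6 t=4 v=9: → [0,9); WM=4
i=7 t=10 v=9: → [10,14); WM=9
i=8 t=11 v=1: → [10,15); WM=10
i=9 t=11 v=3: → [10,15); WM=10
i=10 t=8 v=5: → [0,15); WM=10
i=11 t=11 v=5: → [0,15); WM=10
i=12 t=12 v=2: → [0,16); WM=11
i=13 t=15 v=5: → [0,19); WM=14
i=14 t=15 v=6: → [0,19); WM=14
i=15 t=15 v=9: → [0,19); WM=14
i=16 t=23 v=8: → [23,27); WM=22
i=17 t=14 v=3: DROP (t<22-3); WM=22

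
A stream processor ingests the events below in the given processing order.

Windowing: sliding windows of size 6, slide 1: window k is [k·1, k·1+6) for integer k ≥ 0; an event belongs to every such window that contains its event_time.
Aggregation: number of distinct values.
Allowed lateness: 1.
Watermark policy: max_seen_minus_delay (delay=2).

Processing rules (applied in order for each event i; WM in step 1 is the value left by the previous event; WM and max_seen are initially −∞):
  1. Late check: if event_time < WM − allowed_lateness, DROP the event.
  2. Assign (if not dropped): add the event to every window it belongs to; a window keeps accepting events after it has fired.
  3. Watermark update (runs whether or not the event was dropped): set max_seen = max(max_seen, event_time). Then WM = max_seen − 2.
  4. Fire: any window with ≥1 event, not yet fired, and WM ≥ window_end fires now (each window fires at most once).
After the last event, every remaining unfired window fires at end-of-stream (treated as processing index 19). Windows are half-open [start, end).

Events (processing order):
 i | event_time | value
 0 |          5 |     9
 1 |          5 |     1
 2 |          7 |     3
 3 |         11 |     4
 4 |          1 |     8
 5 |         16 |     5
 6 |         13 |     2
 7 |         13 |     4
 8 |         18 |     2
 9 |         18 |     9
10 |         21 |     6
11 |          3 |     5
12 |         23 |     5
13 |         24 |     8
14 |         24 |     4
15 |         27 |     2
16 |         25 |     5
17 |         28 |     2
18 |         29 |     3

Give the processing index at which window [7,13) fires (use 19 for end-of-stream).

5

i=0 t=5 v=9: → [5,11),[4,10),[3,9),[2,8),[1,7),[0,6); WM=3
i=1 t=5 v=1: → [5,11),[4,10),[3,9),[2,8),[1,7),[0,6); WM=3
i=2 t=7 v=3: → [7,13),[6,12),[5,11),[4,10),[3,9),[2,8); WM=5
i=3 t=11 v=4: → [11,17),[10,16),[9,15),[8,14),[7,13),[6,12); WM=9; [0,6) fires=2 [1,7) fires=2 [2,8) fires=3 [3,9) fires=3
i=4 t=1 v=8: DROP (t<9-1); WM=9
i=5 t=16 v=5: → [16,22),[15,21),[14,20),[13,19),[12,18),[11,17); WM=14; [4,10) fires=3 [5,11) fires=3 [6,12) fires=2 [7,13) fires=2 [8,14) fires=1
i=6 t=13 v=2: → [13,19),[12,18),[11,17),[10,16),[9,15),[8,14); WM=14
i=7 t=13 v=4: → [13,19),[12,18),[11,17),[10,16),[9,15),[8,14); WM=14
i=8 t=18 v=2: → [18,24),[17,23),[16,22),[15,21),[14,20),[13,19); WM=16; [9,15) fires=2 [10,16) fires=2
i=9 t=18 v=9: → [18,24),[17,23),[16,22),[15,21),[14,20),[13,19); WM=16
i=10 t=21 v=6: → [21,27),[20,26),[19,25),[18,24),[17,23),[16,22); WM=19; [11,17) fires=3 [12,18) fires=3 [13,19) fires=4
i=11 t=3 v=5: DROP (t<19-1); WM=19
i=12 t=23 v=5: → [23,29),[22,28),[21,27),[20,26),[19,25),[18,24); WM=21; [14,20) fires=3 [15,21) fires=3
i=13 t=24 v=8: → [24,30),[23,29),[22,28),[21,27),[20,26),[19,25); WM=22; [16,22) fires=4
i=14 t=24 v=4: → [24,30),[23,29),[22,28),[21,27),[20,26),[19,25); WM=22
i=15 t=27 v=2: → [27,33),[26,32),[25,31),[24,30),[23,29),[22,28); WM=25; [17,23) fires=3 [18,24) fires=4 [19,25) fires=4
i=16 t=25 v=5: → [25,31),[24,30),[23,29),[22,28),[21,27),[20,26); WM=25
i=17 t=28 v=2: → [28,34),[27,33),[26,32),[25,31),[24,30),[23,29); WM=26; [20,26) fires=4
i=18 t=29 v=3: → [29,35),[28,34),[27,33),[26,32),[25,31),[24,30); WM=27; [21,27) fires=4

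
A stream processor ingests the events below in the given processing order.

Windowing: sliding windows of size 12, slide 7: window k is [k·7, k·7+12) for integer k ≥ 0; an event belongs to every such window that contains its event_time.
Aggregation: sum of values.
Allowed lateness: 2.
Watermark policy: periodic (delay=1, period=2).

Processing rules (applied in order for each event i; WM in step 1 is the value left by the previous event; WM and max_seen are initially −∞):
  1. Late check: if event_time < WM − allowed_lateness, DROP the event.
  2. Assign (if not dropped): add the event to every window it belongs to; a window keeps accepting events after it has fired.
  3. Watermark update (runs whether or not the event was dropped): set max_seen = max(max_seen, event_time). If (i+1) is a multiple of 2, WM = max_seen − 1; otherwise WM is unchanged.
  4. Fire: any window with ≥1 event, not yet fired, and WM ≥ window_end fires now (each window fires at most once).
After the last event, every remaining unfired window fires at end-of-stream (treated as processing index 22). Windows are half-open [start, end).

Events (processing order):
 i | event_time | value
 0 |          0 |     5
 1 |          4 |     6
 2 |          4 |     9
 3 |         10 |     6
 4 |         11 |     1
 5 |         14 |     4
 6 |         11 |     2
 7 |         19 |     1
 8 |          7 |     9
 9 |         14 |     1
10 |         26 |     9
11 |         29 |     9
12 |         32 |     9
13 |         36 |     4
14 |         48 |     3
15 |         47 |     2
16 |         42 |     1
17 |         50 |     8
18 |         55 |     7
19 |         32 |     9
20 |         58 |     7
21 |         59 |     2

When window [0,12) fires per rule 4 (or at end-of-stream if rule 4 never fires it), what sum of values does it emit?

i=0 t=0 v=5: → [0,12); WM=−∞
i=1 t=4 v=6: → [0,12); WM=3
i=2 t=4 v=9: → [0,12); WM=3
i=3 t=10 v=6: → [7,19),[0,12); WM=9
i=4 t=11 v=1: → [7,19),[0,12); WM=9
i=5 t=14 v=4: → [14,26),[7,19); WM=13; [0,12) fires=27
i=6 t=11 v=2: → [7,19),[0,12); WM=13
i=7 t=19 v=1: → [14,26); WM=18
i=8 t=7 v=9: DROP (t<18-2); WM=18
i=9 t=14 v=1: DROP (t<18-2); WM=18
i=10 t=26 v=9: → [21,33); WM=18
i=11 t=29 v=9: → [28,40),[21,33); WM=28; [7,19) fires=13 [14,26) fires=5
i=12 t=32 v=9: → [28,40),[21,33); WM=28
i=13 t=36 v=4: → [35,47),[28,40); WM=35; [21,33) fires=27
i=14 t=48 v=3: → [42,54); WM=35
i=15 t=47 v=2: → [42,54); WM=47; [28,40) fires=22 [35,47) fires=4
i=16 t=42 v=1: DROP (t<47-2); WM=47
i=17 t=50 v=8: → [49,61),[42,54); WM=49
i=18 t=55 v=7: → [49,61); WM=49
i=19 t=32 v=9: DROP (t<49-2); WM=54; [42,54) fires=13
i=20 t=58 v=7: → [56,68),[49,61); WM=54
i=21 t=59 v=2: → [56,68),[49,61); WM=58

27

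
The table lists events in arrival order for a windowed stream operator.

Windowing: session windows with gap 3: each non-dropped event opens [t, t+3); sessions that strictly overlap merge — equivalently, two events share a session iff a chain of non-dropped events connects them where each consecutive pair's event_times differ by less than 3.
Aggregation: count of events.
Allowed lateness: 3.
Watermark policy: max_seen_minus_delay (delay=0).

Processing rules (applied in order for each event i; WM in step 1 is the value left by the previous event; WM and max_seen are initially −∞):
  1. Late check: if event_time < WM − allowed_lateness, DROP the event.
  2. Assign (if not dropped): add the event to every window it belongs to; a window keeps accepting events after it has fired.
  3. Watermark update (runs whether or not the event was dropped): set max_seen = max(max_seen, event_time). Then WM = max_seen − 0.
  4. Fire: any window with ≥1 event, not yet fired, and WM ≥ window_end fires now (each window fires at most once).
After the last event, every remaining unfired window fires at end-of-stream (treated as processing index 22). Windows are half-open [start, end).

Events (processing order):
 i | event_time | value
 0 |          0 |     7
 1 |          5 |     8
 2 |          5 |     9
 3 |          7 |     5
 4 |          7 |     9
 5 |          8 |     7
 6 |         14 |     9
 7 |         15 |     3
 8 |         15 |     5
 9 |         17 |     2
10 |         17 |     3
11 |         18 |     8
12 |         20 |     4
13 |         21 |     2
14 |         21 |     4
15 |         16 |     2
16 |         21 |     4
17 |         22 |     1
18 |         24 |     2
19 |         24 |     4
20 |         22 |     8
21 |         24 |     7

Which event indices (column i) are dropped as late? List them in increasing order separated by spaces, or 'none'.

15

i=0 t=0 v=7: → [0,3); WM=0
i=1 t=5 v=8: → [5,8); WM=5
i=2 t=5 v=9: → [5,8); WM=5
i=3 t=7 v=5: → [5,10); WM=7
i=4 t=7 v=9: → [5,10); WM=7
i=5 t=8 v=7: → [5,11); WM=8
i=6 t=14 v=9: → [14,17); WM=14
i=7 t=15 v=3: → [14,18); WM=15
i=8 t=15 v=5: → [14,18); WM=15
i=9 t=17 v=2: → [14,20); WM=17
i=10 t=17 v=3: → [14,20); WM=17
i=11 t=18 v=8: → [14,21); WM=18
i=12 t=20 v=4: → [14,23); WM=20
i=13 t=21 v=2: → [14,24); WM=21
i=14 t=21 v=4: → [14,24); WM=21
i=15 t=16 v=2: DROP (t<21-3); WM=21
i=16 t=21 v=4: → [14,24); WM=21
i=17 t=22 v=1: → [14,25); WM=22
i=18 t=24 v=2: → [14,27); WM=24
i=19 t=24 v=4: → [14,27); WM=24
i=20 t=22 v=8: → [14,27); WM=24
i=21 t=24 v=7: → [14,27); WM=24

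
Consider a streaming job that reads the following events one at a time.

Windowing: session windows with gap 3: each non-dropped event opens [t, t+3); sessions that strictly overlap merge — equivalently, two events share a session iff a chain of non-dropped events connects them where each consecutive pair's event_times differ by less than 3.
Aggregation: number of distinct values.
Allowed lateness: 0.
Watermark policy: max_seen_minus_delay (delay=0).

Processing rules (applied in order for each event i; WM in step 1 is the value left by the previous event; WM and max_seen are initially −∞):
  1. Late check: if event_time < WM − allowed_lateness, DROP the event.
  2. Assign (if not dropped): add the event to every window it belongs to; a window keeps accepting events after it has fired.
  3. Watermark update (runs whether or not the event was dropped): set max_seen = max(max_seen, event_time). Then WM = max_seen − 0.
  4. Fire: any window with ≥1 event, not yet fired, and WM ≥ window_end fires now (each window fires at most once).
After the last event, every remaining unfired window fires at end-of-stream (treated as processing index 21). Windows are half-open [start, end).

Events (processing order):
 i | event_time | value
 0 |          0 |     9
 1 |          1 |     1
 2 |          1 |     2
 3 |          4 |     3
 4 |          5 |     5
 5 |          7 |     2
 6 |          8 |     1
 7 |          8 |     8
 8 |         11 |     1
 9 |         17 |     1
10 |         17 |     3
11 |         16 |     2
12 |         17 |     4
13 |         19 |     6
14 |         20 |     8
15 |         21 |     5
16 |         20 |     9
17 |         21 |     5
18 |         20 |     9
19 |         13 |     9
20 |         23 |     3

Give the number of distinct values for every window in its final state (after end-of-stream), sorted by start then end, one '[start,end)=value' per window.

i=0 t=0 v=9: → [0,3); WM=0
i=1 t=1 v=1: → [0,4); WM=1
i=2 t=1 v=2: → [0,4); WM=1
i=3 t=4 v=3: → [4,7); WM=4
i=4 t=5 v=5: → [4,8); WM=5
i=5 t=7 v=2: → [4,10); WM=7
i=6 t=8 v=1: → [4,11); WM=8
i=7 t=8 v=8: → [4,11); WM=8
i=8 t=11 v=1: → [11,14); WM=11
i=9 t=17 v=1: → [17,20); WM=17
i=10 t=17 v=3: → [17,20); WM=17
i=11 t=16 v=2: DROP (t<17-0); WM=17
i=12 t=17 v=4: → [17,20); WM=17
i=13 t=19 v=6: → [17,22); WM=19
i=14 t=20 v=8: → [17,23); WM=20
i=15 t=21 v=5: → [17,24); WM=21
i=16 t=20 v=9: DROP (t<21-0); WM=21
i=17 t=21 v=5: → [17,24); WM=21
i=18 t=20 v=9: DROP (t<21-0); WM=21
i=19 t=13 v=9: DROP (t<21-0); WM=21
i=20 t=23 v=3: → [17,26); WM=23

[0,4)=3 [4,11)=5 [11,14)=1 [17,26)=6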